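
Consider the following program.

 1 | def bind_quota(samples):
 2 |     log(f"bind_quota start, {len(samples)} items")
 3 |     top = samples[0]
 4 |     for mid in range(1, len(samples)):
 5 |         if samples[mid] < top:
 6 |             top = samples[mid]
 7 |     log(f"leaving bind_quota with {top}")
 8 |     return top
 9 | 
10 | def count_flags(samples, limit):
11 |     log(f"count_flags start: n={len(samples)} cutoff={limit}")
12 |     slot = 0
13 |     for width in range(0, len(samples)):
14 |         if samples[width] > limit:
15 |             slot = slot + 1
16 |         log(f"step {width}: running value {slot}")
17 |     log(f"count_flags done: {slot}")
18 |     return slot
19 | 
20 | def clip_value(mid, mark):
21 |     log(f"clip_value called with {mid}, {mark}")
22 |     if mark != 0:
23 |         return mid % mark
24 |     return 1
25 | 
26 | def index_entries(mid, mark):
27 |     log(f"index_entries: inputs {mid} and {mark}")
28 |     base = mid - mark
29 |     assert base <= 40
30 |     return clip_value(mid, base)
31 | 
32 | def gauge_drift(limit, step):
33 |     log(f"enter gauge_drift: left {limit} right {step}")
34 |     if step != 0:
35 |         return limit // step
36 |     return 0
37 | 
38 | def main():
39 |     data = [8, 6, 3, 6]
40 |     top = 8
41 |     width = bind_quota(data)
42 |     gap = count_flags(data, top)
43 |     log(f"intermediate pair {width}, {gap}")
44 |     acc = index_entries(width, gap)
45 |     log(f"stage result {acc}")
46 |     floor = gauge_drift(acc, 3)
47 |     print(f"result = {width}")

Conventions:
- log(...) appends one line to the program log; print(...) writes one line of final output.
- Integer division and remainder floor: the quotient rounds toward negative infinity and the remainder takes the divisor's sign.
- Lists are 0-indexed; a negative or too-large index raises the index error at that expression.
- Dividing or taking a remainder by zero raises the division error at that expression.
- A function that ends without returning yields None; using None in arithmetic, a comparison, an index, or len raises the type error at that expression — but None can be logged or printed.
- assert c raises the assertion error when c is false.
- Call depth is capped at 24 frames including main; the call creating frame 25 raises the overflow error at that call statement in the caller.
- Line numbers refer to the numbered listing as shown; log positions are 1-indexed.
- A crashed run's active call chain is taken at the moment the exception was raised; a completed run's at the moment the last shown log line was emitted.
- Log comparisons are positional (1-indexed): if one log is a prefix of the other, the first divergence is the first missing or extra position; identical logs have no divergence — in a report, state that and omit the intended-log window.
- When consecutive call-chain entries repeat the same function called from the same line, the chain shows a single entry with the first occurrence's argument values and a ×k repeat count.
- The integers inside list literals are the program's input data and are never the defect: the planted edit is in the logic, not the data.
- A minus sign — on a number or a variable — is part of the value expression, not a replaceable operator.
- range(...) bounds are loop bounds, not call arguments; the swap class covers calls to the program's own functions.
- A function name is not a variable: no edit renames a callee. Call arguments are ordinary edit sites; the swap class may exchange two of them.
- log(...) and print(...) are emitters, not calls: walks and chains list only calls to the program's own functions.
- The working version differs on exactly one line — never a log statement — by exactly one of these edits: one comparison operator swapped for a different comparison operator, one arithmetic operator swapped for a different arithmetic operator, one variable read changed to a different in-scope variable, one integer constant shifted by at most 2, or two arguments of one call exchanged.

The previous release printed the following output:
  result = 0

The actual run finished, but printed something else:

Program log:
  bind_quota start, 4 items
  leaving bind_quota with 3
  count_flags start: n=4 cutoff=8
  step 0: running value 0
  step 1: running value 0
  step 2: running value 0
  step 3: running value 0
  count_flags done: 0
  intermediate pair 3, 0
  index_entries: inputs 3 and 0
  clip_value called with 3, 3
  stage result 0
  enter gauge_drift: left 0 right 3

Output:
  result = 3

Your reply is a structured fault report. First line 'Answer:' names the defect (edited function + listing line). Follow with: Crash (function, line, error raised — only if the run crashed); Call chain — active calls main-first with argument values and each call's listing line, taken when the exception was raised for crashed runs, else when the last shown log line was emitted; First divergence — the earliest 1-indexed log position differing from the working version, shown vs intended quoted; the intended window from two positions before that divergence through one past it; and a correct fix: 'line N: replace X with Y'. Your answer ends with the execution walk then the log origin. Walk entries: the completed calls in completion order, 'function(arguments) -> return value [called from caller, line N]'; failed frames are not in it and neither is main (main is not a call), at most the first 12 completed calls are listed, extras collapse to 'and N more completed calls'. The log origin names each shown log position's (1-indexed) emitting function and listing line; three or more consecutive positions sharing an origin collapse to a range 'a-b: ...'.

Answer: the defect is in main at line 47.
Key observation: Nothing in the log betrays the bug — only the output does.
Call chain: main -> gauge_drift(0, 3) (called at line 46).
First divergence: none (the log streams are identical).
Execution walk:
  bind_quota([8, 6, 3, 6]) -> 3  [called from main, line 41]
  count_flags([8, 6, 3, 6], 8) -> 0  [called from main, line 42]
  clip_value(3, 3) -> 0  [called from index_entries, line 30]
  index_entries(3, 0) -> 0  [called from main, line 44]
  gauge_drift(0, 3) -> 0  [called from main, line 46]
Log origin:
  1 — bind_quota, line 2
  2 — bind_quota, line 7
  3 — count_flags, line 11
  4-7 — count_flags, line 16
  8 — count_flags, line 17
  9 — main, line 43
  10 — index_entries, line 27
  11 — clip_value, line 21
  12 — main, line 45
  13 — gauge_drift, line 33
A correct fix: line 47: replace `width` with `floor`.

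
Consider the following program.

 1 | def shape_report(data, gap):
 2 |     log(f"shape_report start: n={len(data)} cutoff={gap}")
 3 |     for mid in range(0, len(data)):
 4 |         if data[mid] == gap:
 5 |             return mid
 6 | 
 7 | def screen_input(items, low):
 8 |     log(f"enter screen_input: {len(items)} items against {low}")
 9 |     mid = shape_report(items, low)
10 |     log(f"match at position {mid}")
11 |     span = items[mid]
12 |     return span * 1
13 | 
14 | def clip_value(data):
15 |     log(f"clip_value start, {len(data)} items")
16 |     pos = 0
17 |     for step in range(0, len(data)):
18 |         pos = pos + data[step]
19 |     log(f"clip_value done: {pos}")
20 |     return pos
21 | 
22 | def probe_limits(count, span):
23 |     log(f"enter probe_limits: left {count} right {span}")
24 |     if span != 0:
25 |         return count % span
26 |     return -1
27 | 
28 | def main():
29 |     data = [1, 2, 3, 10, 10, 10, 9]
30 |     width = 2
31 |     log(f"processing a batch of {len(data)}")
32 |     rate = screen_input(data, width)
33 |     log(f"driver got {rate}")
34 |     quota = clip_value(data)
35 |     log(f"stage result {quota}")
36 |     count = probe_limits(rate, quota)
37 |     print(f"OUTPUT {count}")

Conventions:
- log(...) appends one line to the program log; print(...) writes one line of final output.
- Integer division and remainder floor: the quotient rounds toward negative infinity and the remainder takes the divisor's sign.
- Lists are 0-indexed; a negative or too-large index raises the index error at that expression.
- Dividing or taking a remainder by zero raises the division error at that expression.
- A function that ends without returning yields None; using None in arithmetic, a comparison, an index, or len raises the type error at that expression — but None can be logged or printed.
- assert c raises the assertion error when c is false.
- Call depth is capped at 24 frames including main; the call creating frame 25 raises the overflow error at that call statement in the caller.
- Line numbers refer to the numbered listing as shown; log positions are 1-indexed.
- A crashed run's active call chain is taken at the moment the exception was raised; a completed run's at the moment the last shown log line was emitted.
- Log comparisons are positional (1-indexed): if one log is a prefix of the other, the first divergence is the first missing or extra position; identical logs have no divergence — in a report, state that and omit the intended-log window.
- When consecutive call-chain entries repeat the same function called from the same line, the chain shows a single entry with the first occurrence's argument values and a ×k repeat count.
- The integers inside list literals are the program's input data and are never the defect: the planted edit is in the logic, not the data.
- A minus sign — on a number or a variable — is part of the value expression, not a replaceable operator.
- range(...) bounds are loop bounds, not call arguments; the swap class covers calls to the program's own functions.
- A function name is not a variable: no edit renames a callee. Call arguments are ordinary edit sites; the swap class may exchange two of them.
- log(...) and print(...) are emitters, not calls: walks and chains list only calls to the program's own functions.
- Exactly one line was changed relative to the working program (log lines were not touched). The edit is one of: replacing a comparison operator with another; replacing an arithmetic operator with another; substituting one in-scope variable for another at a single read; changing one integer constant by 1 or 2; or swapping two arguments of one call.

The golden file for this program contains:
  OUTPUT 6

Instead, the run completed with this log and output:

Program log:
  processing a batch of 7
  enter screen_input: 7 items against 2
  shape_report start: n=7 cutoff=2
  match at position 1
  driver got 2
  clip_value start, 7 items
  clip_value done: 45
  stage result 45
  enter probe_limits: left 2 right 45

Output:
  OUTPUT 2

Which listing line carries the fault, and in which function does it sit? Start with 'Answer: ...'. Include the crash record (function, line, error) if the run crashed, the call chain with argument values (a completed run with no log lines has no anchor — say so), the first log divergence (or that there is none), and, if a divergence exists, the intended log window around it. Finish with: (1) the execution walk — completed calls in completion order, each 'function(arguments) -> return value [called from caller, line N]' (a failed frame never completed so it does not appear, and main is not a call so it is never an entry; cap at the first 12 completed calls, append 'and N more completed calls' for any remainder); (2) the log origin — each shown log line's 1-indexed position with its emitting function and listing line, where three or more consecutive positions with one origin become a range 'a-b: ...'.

Answer: the defect is in screen_input at line 12.
Core observation: The earliest visible damage is log position 5 — 'driver got 2' rather than the intended 'driver got 6'.
Call chain: main -> probe_limits(2, 45) (called at line 36).
First divergence: position 5; shown 'driver got 2' vs intended 'driver got 6'.
Intended log window:
  3: shape_report start: n=7 cutoff=2
  4: match at position 1
  5: driver got 6
  6: clip_value start, 7 items
Execution walk:
  shape_report([1, 2, 3, 10, 10, 10, 9], 2) -> 1  [called from screen_input, line 9]
  screen_input([1, 2, 3, 10, 10, 10, 9], 2) -> 2  [called from main, line 32]
  clip_value([1, 2, 3, 10, 10, 10, 9]) -> 45  [called from main, line 34]
  probe_limits(2, 45) -> 2  [called from main, line 36]
Log line origins:
  1: emitted by main (line 31)
  2: emitted by screen_input (line 8)
  3: emitted by shape_report (line 2)
  4: emitted by screen_input (line 10)
  5: emitted by main (line 33)
  6: emitted by clip_value (line 15)
  7: emitted by clip_value (line 19)
  8: emitted by main (line 35)
  9: emitted by probe_limits (line 23)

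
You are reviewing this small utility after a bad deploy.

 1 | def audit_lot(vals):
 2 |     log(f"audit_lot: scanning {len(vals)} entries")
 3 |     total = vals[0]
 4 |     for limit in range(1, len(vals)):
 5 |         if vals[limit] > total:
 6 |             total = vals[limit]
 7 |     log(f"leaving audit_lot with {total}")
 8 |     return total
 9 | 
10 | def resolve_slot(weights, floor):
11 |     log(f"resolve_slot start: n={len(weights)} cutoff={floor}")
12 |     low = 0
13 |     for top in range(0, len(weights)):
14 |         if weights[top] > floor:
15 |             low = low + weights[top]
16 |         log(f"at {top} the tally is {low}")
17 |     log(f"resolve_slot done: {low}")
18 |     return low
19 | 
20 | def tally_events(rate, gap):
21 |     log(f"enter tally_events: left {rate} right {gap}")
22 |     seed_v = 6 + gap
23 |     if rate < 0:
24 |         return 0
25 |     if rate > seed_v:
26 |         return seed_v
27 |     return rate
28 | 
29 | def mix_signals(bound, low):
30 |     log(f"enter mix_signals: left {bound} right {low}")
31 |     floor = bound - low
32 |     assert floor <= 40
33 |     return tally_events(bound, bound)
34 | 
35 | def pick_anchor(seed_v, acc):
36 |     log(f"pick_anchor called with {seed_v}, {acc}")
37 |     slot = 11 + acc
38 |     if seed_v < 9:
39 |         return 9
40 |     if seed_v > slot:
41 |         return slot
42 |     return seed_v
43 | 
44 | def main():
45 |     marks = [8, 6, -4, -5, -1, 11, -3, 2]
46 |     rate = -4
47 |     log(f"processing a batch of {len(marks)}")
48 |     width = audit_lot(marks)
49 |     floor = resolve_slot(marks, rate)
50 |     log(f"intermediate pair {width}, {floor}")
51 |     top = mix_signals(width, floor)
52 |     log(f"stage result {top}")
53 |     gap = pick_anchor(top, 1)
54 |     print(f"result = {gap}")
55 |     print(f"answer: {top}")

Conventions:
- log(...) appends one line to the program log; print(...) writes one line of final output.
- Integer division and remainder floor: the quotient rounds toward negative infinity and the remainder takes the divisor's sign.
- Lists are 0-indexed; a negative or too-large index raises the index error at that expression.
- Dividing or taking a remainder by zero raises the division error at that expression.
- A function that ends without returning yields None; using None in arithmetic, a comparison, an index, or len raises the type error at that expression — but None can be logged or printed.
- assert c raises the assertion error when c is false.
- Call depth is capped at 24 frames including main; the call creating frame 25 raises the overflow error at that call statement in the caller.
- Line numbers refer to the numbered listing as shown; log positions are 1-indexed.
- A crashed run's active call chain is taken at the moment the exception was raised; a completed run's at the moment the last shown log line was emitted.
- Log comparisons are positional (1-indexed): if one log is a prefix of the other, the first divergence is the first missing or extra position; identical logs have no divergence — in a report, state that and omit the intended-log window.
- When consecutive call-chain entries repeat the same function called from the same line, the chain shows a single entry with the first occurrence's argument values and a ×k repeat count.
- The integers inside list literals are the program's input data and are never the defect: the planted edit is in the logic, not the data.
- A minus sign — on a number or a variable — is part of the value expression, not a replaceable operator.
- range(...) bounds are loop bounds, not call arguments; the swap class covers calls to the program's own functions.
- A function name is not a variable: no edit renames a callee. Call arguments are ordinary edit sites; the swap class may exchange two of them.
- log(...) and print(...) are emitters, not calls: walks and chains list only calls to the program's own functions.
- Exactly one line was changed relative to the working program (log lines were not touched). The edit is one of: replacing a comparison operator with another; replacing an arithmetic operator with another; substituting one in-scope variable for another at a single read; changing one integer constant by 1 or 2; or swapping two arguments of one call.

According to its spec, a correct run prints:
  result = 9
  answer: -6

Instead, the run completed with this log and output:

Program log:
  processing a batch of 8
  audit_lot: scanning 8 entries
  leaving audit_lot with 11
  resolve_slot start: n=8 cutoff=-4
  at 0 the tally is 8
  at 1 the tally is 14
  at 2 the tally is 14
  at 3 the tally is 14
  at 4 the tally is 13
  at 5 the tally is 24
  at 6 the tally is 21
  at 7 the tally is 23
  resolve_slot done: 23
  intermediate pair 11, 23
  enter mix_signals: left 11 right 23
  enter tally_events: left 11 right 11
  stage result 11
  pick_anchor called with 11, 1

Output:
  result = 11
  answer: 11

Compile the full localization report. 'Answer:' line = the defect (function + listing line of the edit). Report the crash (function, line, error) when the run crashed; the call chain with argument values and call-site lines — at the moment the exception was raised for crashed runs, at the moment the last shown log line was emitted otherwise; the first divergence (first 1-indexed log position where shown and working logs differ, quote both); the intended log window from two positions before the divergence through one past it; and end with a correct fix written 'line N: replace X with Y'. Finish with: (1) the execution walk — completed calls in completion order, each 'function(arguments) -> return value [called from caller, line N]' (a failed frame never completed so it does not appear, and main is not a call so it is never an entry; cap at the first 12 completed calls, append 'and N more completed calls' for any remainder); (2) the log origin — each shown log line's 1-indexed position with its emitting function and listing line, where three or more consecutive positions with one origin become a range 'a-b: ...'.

Answer: the defect is in mix_signals at line 33.
Core observation: Everything matches until log position 16, which reads 'enter tally_events: left 11 right 11' in place of 'enter tally_events: left 11 right -12'.
Call chain: main -> pick_anchor(11, 1) (called at line 53).
First divergence: position 16 — the shown line 'enter tally_events: left 11 right 11' should read 'enter tally_events: left 11 right -12'.
Intended log window:
  14: intermediate pair 11, 23
  15: enter mix_signals: left 11 right 23
  16: enter tally_events: left 11 right -12
  17: stage result -6
Execution walk:
  audit_lot([8, 6, -4, -5, -1, 11, -3, 2]) -> 11  [called from main, line 48]
  resolve_slot([8, 6, -4, -5, -1, 11, -3, 2], -4) -> 23  [called from main, line 49]
  tally_events(11, 11) -> 11  [called from mix_signals, line 33]
  mix_signals(11, 23) -> 11  [called from main, line 51]
  pick_anchor(11, 1) -> 11  [called from main, line 53]
Origin of each log line:
  1: logged in main at line 47
  2: logged in audit_lot at line 2
  3: logged in audit_lot at line 7
  4: logged in resolve_slot at line 11
  5-12: logged in resolve_slot at line 16
  13: logged in resolve_slot at line 17
  14: logged in main at line 50
  15: logged in mix_signals at line 30
  16: logged in tally_events at line 21
  17: logged in main at line 52
  18: logged in pick_anchor at line 36
A correct fix: line 33: replace `tally_events(bound, bound)` with `tally_events(bound, floor)`.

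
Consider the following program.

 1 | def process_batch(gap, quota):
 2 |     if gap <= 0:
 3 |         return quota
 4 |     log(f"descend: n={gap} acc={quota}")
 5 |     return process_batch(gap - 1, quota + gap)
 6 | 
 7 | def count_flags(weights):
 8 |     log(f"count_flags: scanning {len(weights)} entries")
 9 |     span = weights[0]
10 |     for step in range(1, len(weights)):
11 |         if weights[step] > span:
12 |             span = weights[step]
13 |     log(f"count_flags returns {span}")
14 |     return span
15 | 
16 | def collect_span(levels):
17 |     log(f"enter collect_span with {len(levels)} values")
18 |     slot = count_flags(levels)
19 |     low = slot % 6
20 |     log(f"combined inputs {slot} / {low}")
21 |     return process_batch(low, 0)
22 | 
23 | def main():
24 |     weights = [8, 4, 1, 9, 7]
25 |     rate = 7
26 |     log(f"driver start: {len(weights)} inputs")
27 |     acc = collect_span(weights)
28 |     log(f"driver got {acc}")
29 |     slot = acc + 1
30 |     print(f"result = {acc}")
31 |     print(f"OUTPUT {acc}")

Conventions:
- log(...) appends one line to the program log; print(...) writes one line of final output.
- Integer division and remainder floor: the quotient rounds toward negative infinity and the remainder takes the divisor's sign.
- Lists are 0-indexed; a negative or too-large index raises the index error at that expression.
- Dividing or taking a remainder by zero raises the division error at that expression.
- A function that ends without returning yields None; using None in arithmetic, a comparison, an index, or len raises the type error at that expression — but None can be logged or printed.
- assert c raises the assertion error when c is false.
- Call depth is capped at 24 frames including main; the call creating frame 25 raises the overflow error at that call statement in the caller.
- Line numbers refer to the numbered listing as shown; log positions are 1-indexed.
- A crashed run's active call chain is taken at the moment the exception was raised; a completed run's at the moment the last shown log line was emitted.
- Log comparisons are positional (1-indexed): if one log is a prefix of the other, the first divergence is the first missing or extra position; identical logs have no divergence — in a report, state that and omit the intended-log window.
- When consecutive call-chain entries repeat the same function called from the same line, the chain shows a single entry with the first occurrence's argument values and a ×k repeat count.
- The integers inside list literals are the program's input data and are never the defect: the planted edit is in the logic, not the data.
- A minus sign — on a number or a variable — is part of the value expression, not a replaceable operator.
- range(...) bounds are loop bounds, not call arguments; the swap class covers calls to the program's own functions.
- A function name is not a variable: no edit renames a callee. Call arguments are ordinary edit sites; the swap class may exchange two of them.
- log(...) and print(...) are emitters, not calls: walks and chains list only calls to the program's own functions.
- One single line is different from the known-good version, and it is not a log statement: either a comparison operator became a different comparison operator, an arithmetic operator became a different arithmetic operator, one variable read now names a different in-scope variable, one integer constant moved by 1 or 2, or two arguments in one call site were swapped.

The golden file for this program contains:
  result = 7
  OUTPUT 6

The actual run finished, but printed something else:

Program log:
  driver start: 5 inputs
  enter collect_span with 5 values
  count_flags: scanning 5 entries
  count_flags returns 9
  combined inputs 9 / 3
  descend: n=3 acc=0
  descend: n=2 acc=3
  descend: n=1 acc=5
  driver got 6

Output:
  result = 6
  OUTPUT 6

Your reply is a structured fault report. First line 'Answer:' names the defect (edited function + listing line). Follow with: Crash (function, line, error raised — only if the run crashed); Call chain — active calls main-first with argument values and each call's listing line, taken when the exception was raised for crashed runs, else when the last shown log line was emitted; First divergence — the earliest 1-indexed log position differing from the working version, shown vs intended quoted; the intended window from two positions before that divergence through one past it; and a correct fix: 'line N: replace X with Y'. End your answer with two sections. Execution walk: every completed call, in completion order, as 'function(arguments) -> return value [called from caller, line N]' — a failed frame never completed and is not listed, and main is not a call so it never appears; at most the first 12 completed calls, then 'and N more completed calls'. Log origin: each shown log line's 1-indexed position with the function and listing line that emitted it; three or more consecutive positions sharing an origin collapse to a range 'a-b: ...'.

Answer: the defect is in main at line 30.
The tell: Nothing in the log betrays the bug — only the output does.
Call chain: main.
First divergence: none — the logs agree in full.
Execution walk:
  count_flags([8, 4, 1, 9, 7]) -> 9  [called from collect_span, line 18]
  process_batch(0, 6) -> 6  [called from process_batch, line 5]
  process_batch(1, 5) -> 6  [called from process_batch, line 5]
  process_batch(2, 3) -> 6  [called from process_batch, line 5]
  process_batch(3, 0) -> 6  [called from collect_span, line 21]
  collect_span([8, 4, 1, 9, 7]) -> 6  [called from main, line 27]
Origin of each log line:
  1: logged in main at line 26
  2: logged in collect_span at line 17
  3: logged in count_flags at line 8
  4: logged in count_flags at line 13
  5: logged in collect_span at line 20
  6-8: logged in process_batch at line 4
  9: logged in main at line 28
A correct fix: line 30: replace `acc` with `slot`.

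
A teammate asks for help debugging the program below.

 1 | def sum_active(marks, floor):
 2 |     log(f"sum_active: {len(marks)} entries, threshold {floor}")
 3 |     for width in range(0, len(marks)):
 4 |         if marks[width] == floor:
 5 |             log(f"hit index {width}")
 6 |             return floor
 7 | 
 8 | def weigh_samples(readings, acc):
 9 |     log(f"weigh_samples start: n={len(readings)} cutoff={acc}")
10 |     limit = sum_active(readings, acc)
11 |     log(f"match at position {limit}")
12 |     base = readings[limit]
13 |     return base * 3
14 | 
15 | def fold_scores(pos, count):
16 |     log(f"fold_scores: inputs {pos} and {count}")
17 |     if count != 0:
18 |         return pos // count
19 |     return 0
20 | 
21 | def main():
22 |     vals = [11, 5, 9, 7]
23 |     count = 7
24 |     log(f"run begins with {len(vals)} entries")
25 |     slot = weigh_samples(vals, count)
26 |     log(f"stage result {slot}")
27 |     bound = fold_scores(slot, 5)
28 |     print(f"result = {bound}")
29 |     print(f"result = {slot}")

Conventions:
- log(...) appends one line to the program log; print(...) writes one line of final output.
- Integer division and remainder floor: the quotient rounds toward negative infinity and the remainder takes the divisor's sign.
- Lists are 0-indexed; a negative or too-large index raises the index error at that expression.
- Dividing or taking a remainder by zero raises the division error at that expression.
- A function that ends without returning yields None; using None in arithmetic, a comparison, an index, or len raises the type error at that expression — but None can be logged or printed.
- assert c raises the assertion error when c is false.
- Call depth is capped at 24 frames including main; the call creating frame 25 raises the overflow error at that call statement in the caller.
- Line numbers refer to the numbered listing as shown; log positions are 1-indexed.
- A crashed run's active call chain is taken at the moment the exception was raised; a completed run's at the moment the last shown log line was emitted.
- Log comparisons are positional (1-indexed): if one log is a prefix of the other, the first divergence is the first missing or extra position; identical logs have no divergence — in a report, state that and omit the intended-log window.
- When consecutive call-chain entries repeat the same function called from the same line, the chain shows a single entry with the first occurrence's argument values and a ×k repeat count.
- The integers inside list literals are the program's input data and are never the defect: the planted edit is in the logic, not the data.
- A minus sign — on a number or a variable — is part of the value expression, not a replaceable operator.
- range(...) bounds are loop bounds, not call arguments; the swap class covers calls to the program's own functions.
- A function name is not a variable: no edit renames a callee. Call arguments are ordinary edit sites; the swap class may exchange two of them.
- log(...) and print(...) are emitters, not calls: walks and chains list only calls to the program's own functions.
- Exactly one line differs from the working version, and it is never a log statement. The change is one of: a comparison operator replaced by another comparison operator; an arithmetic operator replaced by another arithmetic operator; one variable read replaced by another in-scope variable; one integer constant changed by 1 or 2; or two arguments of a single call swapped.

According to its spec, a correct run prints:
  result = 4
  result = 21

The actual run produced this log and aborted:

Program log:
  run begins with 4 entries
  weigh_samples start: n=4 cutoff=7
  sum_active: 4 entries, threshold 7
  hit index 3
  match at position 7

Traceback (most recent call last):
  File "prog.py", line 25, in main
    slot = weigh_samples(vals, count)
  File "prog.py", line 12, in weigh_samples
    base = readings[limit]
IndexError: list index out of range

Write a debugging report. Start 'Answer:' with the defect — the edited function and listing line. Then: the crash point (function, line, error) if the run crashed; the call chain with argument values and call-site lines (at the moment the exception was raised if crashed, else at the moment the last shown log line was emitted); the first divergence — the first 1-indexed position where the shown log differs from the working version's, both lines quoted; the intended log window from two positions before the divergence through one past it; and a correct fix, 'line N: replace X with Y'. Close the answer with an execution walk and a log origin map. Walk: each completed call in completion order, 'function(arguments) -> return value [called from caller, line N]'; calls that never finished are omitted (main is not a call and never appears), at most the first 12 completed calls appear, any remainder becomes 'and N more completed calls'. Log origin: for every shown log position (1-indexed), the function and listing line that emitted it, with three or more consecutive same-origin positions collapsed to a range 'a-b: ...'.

Answer: the defect is in sum_active at line 6.
Core observation: At log position 5 the runs split — shown 'match at position 7', but the working version logs 'match at position 3'.
Crash: weigh_samples, line 12, IndexError.
Call chain: main -> weigh_samples([11, 5, 9, 7], 7) (called at line 25).
First divergence: position 5 — shown 'match at position 7', intended 'match at position 3'.
Intended log window:
  3: sum_active: 4 entries, threshold 7
  4: hit index 3
  5: match at position 3
  6: stage result 21
Execution walk:
  sum_active([11, 5, 9, 7], 7) -> 7  [called from weigh_samples, line 10]
Log line origins:
  1: logged in main at line 24
  2: logged in weigh_samples at line 9
  3: logged in sum_active at line 2
  4: logged in sum_active at line 5
  5: logged in weigh_samples at line 11
A correct fix: line 6: replace `floor` with `width`.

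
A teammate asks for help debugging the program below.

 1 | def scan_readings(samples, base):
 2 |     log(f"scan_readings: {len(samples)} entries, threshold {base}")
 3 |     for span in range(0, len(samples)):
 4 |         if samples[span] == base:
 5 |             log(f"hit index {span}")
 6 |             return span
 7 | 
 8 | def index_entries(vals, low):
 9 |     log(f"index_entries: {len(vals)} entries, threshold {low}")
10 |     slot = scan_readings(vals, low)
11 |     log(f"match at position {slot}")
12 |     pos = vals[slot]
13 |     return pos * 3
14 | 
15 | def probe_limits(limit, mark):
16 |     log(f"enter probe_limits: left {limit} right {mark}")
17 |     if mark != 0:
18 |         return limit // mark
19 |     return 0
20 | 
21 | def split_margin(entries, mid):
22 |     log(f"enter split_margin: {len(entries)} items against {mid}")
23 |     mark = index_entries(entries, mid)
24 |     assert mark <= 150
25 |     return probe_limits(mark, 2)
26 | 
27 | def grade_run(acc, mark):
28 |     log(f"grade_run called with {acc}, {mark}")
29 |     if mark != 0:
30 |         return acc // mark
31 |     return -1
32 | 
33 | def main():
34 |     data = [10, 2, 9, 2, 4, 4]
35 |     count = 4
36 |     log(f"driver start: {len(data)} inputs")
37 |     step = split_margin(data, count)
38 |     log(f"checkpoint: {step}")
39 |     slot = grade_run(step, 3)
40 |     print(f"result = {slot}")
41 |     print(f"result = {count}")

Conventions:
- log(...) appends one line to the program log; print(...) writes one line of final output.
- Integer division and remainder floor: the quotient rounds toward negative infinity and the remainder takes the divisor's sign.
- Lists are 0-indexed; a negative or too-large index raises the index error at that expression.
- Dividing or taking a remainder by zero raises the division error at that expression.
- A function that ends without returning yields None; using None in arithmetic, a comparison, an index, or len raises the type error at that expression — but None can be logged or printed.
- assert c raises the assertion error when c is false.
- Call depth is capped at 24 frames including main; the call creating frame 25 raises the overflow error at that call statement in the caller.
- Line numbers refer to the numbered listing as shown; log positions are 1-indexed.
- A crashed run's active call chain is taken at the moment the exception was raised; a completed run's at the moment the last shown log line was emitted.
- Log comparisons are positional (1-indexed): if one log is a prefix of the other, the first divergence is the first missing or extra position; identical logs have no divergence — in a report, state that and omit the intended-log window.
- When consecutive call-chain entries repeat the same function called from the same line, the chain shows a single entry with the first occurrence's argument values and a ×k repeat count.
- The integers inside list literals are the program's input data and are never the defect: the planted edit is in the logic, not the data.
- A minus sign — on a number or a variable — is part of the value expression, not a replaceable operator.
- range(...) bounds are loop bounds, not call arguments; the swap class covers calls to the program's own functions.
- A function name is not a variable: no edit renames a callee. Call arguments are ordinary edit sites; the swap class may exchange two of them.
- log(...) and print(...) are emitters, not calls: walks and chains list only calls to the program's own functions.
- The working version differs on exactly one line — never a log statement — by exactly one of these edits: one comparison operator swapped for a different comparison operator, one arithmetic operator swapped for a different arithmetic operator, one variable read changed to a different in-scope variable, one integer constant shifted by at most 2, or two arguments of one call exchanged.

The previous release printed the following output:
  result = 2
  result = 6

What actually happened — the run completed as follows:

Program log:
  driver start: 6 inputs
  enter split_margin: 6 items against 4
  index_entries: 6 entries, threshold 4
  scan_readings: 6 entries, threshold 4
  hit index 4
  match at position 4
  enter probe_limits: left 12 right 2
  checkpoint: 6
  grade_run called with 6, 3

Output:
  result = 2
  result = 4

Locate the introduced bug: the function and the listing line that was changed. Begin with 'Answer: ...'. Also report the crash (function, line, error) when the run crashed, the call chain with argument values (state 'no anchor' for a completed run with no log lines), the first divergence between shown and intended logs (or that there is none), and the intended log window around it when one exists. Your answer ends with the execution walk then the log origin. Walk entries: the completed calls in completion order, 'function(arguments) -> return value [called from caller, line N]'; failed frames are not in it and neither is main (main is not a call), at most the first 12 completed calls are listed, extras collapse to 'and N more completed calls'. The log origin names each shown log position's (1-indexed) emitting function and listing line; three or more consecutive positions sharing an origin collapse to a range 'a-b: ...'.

Answer: the defect is in main at line 41.
Key observation: The two runs log identically and part ways only at the printed values.
Call chain: main -> grade_run(6, 3) (called at line 39).
First divergence: none; the two logs match at every position.
Execution walk:
  scan_readings([10, 2, 9, 2, 4, 4], 4) -> 4  [called from index_entries, line 10]
  index_entries([10, 2, 9, 2, 4, 4], 4) -> 12  [called from split_margin, line 23]
  probe_limits(12, 2) -> 6  [called from split_margin, line 25]
  split_margin([10, 2, 9, 2, 4, 4], 4) -> 6  [called from main, line 37]
  grade_run(6, 3) -> 2  [called from main, line 39]
Log origin:
  1: logged in main at line 36
  2: logged in split_margin at line 22
  3: logged in index_entries at line 9
  4: logged in scan_readings at line 2
  5: logged in scan_readings at line 5
  6: logged in index_entries at line 11
  7: logged in probe_limits at line 16
  8: logged in main at line 38
  9: logged in grade_run at line 28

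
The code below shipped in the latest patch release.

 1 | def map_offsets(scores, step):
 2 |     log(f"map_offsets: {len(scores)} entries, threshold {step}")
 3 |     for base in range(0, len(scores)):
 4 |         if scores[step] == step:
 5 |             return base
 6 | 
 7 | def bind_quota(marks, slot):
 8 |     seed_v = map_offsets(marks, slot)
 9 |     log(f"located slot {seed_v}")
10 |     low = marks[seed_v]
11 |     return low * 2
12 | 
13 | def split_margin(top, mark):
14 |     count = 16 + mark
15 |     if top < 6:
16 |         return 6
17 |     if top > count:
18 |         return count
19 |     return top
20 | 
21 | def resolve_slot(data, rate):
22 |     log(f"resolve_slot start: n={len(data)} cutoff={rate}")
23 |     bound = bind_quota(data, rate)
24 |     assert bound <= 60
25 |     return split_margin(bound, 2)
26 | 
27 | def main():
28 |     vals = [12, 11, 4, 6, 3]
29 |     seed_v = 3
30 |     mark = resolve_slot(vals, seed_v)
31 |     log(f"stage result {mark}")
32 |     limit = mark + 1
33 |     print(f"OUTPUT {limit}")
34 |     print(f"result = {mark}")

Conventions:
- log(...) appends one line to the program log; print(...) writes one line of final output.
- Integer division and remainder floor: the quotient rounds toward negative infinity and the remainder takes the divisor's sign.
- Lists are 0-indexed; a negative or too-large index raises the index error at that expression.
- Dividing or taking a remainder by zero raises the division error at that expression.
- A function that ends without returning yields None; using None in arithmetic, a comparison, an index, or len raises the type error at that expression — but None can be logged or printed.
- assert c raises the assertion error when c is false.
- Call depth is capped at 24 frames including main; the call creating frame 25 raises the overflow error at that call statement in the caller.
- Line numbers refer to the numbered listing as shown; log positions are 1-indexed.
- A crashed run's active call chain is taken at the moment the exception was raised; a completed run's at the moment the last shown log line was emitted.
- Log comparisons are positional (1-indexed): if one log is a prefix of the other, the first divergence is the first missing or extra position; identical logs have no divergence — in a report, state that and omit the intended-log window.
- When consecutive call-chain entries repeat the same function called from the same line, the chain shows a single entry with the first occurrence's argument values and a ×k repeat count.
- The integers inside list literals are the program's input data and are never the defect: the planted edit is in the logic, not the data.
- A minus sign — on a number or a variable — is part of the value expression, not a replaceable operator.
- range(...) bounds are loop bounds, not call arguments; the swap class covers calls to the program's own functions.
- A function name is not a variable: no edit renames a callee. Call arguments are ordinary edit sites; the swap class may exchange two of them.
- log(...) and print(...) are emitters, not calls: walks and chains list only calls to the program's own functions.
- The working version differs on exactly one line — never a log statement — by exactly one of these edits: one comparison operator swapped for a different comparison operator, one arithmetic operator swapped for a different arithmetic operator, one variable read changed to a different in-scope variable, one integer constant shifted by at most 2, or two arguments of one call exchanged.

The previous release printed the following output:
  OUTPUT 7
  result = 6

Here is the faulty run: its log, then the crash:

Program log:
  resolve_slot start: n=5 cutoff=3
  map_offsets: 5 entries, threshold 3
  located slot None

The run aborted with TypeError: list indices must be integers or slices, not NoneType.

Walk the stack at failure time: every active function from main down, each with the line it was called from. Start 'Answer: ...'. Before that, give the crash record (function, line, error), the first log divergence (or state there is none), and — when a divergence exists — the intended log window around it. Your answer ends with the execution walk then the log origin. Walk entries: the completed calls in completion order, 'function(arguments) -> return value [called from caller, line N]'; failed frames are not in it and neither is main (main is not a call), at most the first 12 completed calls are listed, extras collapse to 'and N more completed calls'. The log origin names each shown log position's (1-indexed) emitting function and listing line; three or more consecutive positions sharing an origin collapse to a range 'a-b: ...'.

Answer: main -> resolve_slot (called at line 30) -> bind_quota (called at line 23).
Key observation: Everything matches until log position 3, which reads 'located slot None' in place of 'located slot 4'.
Crash: bind_quota, line 10, TypeError.
First divergence: position 3 — the shown line 'located slot None' should read 'located slot 4'.
Intended log window:
  1: resolve_slot start: n=5 cutoff=3
  2: map_offsets: 5 entries, threshold 3
  3: located slot 4
  4: stage result 6
Execution walk:
  map_offsets([12, 11, 4, 6, 3], 3) -> None  [called from bind_quota, line 8]
Log line origins:
  1: emitted by resolve_slot (line 22)
  2: emitted by map_offsets (line 2)
  3: emitted by bind_quota (line 9)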